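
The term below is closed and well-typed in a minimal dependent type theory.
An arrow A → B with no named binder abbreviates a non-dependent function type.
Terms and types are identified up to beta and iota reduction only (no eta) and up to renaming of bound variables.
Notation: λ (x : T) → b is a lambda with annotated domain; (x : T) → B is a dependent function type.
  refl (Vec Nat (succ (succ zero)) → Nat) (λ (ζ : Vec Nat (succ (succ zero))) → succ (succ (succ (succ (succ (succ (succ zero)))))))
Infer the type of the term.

type:
  Eq (Vec Nat (succ (succ zero)) → Nat) (λ (ζ : Vec Nat (succ (succ zero))) → succ (succ (succ (succ (succ (succ (succ zero))))))) (λ (l : Vec Nat (succ (succ zero))) → succ (succ (succ (succ (succ (succ (succ zero)))))))


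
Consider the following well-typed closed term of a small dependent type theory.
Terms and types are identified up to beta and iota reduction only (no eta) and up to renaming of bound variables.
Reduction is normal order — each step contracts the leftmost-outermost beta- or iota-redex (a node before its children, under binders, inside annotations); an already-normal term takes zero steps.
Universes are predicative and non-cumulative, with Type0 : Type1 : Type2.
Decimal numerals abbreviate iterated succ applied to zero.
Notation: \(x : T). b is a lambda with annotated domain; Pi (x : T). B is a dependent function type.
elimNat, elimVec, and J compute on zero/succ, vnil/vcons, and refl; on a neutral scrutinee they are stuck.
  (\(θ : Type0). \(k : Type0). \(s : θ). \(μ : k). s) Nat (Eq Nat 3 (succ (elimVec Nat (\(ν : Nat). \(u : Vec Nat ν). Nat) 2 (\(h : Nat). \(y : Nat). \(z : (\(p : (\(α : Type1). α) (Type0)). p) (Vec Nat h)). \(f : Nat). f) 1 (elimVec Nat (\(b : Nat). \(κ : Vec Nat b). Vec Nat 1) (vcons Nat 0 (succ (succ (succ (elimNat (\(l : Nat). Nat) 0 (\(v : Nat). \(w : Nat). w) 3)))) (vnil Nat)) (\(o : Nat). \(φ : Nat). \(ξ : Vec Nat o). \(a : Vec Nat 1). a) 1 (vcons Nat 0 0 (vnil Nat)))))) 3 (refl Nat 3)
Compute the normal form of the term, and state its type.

normal form:
  3
the term's type:
  Nat


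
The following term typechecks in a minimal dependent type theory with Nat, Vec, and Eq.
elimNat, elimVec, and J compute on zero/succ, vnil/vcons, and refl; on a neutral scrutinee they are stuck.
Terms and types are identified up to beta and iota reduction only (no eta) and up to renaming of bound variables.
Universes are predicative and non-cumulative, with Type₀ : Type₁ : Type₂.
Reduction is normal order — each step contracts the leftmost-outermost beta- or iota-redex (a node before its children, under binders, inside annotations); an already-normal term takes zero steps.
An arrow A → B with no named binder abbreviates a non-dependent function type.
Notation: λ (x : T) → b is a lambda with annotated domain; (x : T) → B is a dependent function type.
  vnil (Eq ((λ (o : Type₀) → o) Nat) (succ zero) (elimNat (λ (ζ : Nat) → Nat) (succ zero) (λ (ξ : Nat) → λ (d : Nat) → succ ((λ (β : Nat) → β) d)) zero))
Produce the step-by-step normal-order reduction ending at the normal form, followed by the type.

normal-order reduction sequence:
  vnil (Eq ((λ (o : Type₀) → o) Nat) (succ zero) (elimNat (λ (ζ : Nat) → Nat) (succ zero) (λ (ξ : Nat) → λ (d : Nat) → succ ((λ (β : Nat) → β) d)) zero))
  ~> vnil (Eq Nat (succ zero) (elimNat (λ (o : Nat) → Nat) (succ zero) (λ (ζ : Nat) → λ (ξ : Nat) → succ ((λ (d : Nat) → d) ξ)) zero))
  ~> vnil (Eq Nat (succ zero) (succ zero))
inferred type:
  Vec (Eq Nat (succ zero) (succ zero)) zero


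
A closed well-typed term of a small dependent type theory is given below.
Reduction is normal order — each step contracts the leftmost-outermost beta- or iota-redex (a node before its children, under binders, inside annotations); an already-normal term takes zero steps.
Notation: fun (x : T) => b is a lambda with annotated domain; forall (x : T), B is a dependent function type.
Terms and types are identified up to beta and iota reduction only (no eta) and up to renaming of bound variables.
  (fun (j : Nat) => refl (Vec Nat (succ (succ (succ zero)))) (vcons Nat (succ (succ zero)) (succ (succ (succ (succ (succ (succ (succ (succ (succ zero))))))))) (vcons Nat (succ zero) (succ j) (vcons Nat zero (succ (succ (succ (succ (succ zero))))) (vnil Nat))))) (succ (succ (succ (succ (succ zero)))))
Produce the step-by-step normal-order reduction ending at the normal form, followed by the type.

normal-order reduction:
  (fun (j : Nat) => refl (Vec Nat (succ (succ (succ zero)))) (vcons Nat (succ (succ zero)) (succ (succ (succ (succ (succ (succ (succ (succ (succ zero))))))))) (vcons Nat (succ zero) (succ j) (vcons Nat zero (succ (succ (succ (succ (succ zero))))) (vnil Nat))))) (succ (succ (succ (succ (succ zero)))))
  ~> refl (Vec Nat (succ (succ (succ zero)))) (vcons Nat (succ (succ zero)) (succ (succ (succ (succ (succ (succ (succ (succ (succ zero))))))))) (vcons Nat (succ zero) (succ (succ (succ (succ (succ (succ zero)))))) (vcons Nat zero (succ (succ (succ (succ (succ zero))))) (vnil Nat))))
the term's type:
  Eq (Vec Nat (succ (succ (succ zero)))) (vcons Nat (succ (succ zero)) (succ (succ (succ (succ (succ (succ (succ (succ (succ zero))))))))) (vcons Nat (succ zero) (succ (succ (succ (succ (succ (succ zero)))))) (vcons Nat zero (succ (succ (succ (succ (succ zero))))) (vnil Nat)))) (vcons Nat (succ (succ zero)) (succ (succ (succ (succ (succ (succ (succ (succ (succ zero))))))))) (vcons Nat (succ zero) (succ (succ (succ (succ (succ (succ zero)))))) (vcons Nat zero (succ (succ (succ (succ (succ zero))))) (vnil Nat))))


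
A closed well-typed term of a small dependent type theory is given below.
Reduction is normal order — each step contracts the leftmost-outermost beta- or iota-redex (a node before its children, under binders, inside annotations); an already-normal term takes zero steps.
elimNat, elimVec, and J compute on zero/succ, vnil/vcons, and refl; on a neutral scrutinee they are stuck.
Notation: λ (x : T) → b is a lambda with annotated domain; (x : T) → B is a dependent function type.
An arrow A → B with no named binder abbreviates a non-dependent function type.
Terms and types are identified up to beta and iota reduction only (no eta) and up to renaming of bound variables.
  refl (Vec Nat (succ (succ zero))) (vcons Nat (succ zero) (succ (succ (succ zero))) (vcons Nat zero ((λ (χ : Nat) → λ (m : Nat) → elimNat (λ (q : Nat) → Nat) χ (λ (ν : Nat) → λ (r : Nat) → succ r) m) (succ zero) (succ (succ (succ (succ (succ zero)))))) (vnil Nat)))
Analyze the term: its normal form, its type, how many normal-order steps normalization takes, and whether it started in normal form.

resulting normal form:
  refl (Vec Nat (succ (succ zero))) (vcons Nat (succ zero) (succ (succ (succ zero))) (vcons Nat zero (succ (succ (succ (succ (succ (succ zero)))))) (vnil Nat)))
type:
  Eq (Vec Nat (succ (succ zero))) (vcons Nat (succ zero) (succ (succ (succ zero))) (vcons Nat zero (succ (succ (succ (succ (succ (succ zero)))))) (vnil Nat))) (vcons Nat (succ zero) (succ (succ (succ zero))) (vcons Nat zero (succ (succ (succ (succ (succ (succ zero)))))) (vnil Nat)))
steps to reach normal form (normal order): 18
already normal: no
first contracted redex: a beta-redex


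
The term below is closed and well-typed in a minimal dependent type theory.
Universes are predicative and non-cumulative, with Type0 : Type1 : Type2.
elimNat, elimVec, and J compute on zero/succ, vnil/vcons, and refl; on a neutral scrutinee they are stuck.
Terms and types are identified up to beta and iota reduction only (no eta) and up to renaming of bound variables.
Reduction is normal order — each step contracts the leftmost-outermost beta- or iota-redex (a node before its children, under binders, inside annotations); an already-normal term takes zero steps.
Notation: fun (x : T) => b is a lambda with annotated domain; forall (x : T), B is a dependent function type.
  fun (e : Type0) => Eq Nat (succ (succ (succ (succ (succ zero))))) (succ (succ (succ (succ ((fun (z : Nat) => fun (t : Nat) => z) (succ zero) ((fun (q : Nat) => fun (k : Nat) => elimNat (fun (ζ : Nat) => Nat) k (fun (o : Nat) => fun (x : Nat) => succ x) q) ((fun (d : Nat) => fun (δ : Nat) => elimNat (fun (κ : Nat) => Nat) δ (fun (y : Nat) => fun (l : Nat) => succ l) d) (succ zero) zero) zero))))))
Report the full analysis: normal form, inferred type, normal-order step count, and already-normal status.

normal form:
  fun (e : Type0) => Eq Nat (succ (succ (succ (succ (succ zero))))) (succ (succ (succ (succ (succ zero)))))
type:
  forall (e : Type0), Type0
normal-order step count: 2
started in normal form: no
first contracted redex: a beta-redex


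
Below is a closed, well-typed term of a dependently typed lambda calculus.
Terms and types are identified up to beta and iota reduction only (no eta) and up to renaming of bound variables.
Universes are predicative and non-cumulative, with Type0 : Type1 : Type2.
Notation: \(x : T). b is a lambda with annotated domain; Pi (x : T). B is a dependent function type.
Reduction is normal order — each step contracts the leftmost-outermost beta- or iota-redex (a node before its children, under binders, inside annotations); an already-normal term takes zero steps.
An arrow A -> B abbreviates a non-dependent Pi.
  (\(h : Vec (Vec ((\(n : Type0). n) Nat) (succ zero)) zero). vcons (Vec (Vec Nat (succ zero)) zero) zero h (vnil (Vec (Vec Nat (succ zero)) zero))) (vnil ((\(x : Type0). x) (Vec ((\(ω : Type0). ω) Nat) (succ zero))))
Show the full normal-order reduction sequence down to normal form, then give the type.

reduction (normal order):
  (\(h : Vec (Vec ((\(n : Type0). n) Nat) (succ zero)) zero). vcons (Vec (Vec Nat (succ zero)) zero) zero h (vnil (Vec (Vec Nat (succ zero)) zero))) (vnil ((\(x : Type0). x) (Vec ((\(ω : Type0). ω) Nat) (succ zero))))
  ~> vcons (Vec (Vec Nat (succ zero)) zero) zero (vnil ((\(h : Type0). h) (Vec ((\(n : Type0). n) Nat) (succ zero)))) (vnil (Vec (Vec Nat (succ zero)) zero))
  ~> vcons (Vec (Vec Nat (succ zero)) zero) zero (vnil (Vec ((\(h : Type0). h) Nat) (succ zero))) (vnil (Vec (Vec Nat (succ zero)) zero))
  ~> vcons (Vec (Vec Nat (succ zero)) zero) zero (vnil (Vec Nat (succ zero))) (vnil (Vec (Vec Nat (succ zero)) zero))
inferred type:
  Vec (Vec (Vec Nat (succ zero)) zero) (succ zero)


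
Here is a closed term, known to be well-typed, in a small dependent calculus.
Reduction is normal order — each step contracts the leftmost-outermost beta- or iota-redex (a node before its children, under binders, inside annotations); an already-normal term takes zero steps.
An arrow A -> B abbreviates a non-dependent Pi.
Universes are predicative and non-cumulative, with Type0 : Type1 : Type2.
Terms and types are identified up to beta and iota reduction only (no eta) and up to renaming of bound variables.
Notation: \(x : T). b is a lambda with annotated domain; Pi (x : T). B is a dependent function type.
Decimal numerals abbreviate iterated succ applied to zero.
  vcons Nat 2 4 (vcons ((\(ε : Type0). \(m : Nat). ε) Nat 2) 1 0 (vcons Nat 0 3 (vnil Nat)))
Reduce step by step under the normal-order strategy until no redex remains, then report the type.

normal-order reduction:
  vcons Nat 2 4 (vcons ((\(ε : Type0). \(m : Nat). ε) Nat 2) 1 0 (vcons Nat 0 3 (vnil Nat)))
  ~> vcons Nat 2 4 (vcons ((\(ε : Nat). Nat) 2) 1 0 (vcons Nat 0 3 (vnil Nat)))
  ~> vcons Nat 2 4 (vcons Nat 1 0 (vcons Nat 0 3 (vnil Nat)))
inferred type:
  Vec Nat 3


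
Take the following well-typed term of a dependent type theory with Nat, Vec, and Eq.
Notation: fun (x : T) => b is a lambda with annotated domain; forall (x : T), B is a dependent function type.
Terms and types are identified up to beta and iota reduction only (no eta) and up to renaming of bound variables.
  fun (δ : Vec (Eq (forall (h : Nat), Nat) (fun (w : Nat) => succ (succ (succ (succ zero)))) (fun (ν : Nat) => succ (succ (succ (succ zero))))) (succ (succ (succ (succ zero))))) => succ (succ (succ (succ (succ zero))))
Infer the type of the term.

type:
  forall (δ : Vec (Eq (forall (h : Nat), Nat) (fun (w : Nat) => succ (succ (succ (succ zero)))) (fun (ν : Nat) => succ (succ (succ (succ zero))))) (succ (succ (succ (succ zero))))), Nat


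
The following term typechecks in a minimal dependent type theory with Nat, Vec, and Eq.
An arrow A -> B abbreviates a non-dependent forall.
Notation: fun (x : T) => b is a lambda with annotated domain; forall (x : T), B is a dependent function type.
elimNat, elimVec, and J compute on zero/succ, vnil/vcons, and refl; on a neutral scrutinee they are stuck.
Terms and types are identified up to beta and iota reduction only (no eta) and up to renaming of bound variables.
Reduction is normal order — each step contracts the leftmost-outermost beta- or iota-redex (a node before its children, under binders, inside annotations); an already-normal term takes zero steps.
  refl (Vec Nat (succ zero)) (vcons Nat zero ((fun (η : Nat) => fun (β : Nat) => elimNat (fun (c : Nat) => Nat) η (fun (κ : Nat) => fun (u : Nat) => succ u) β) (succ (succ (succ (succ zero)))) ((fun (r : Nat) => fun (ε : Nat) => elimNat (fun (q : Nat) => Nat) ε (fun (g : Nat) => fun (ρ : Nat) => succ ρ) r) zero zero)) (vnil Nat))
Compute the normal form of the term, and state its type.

reduced normal form:
  refl (Vec Nat (succ zero)) (vcons Nat zero (succ (succ (succ (succ zero)))) (vnil Nat))
type:
  Eq (Vec Nat (succ zero)) (vcons Nat zero (succ (succ (succ (succ zero)))) (vnil Nat)) (vcons Nat zero (succ (succ (succ (succ zero)))) (vnil Nat))
observation: reduction starts at a beta-redex, and 6 normal-order steps reach the normal form.


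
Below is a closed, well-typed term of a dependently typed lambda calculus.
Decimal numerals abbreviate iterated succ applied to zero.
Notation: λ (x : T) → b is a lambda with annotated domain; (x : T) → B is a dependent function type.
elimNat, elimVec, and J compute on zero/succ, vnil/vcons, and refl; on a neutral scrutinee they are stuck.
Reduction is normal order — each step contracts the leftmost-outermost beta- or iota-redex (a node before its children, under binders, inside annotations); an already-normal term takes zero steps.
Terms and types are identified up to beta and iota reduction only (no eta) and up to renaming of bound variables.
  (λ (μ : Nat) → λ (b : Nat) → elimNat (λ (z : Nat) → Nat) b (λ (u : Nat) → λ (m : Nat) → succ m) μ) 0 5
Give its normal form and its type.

reduced normal form:
  5
the term's type:
  Nat


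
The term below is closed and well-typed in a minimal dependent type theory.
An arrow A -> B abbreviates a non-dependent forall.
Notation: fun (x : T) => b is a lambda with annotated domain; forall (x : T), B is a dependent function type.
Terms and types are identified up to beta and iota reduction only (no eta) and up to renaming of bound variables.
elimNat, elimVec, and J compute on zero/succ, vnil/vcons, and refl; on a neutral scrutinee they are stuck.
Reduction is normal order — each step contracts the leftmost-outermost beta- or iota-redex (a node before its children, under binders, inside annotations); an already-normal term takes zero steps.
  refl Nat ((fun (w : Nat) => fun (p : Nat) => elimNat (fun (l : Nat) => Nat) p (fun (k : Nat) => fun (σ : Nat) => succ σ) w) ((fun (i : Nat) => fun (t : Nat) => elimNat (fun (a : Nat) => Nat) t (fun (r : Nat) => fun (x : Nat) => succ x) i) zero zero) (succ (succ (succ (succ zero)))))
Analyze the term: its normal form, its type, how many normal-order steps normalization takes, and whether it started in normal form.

reduced normal form:
  refl Nat (succ (succ (succ (succ zero))))
inferred type:
  Eq Nat (succ (succ (succ (succ zero)))) (succ (succ (succ (succ zero))))
reduction steps (normal order): 6
started in normal form: no
first contracted redex: a beta-redex


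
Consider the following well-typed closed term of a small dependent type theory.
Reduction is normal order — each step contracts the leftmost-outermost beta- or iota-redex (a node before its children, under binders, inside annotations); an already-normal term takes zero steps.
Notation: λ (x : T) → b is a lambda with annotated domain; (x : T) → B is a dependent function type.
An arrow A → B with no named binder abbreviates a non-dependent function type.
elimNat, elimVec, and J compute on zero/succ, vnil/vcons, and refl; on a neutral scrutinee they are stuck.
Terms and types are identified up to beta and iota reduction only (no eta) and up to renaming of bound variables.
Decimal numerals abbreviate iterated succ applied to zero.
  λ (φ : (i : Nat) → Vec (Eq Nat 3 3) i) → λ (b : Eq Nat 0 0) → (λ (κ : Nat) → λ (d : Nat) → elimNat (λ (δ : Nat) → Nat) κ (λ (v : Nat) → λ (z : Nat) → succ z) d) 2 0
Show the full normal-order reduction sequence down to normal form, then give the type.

normal-order reduction sequence:
  λ (φ : (i : Nat) → Vec (Eq Nat 3 3) i) → λ (b : Eq Nat 0 0) → (λ (κ : Nat) → λ (d : Nat) → elimNat (λ (δ : Nat) → Nat) κ (λ (v : Nat) → λ (z : Nat) → succ z) d) 2 0
  ~> λ (φ : (i : Nat) → Vec (Eq Nat 3 3) i) → λ (b : Eq Nat 0 0) → (λ (κ : Nat) → elimNat (λ (d : Nat) → Nat) 2 (λ (δ : Nat) → λ (v : Nat) → succ v) κ) 0
  ~> λ (φ : (i : Nat) → Vec (Eq Nat 3 3) i) → λ (b : Eq Nat 0 0) → elimNat (λ (κ : Nat) → Nat) 2 (λ (d : Nat) → λ (δ : Nat) → succ δ) 0
  ~> λ (φ : (i : Nat) → Vec (Eq Nat 3 3) i) → λ (b : Eq Nat 0 0) → 2
the term's type:
  ((φ : Nat) → Vec (Eq Nat 3 3) φ) → Eq Nat 0 0 → Nat


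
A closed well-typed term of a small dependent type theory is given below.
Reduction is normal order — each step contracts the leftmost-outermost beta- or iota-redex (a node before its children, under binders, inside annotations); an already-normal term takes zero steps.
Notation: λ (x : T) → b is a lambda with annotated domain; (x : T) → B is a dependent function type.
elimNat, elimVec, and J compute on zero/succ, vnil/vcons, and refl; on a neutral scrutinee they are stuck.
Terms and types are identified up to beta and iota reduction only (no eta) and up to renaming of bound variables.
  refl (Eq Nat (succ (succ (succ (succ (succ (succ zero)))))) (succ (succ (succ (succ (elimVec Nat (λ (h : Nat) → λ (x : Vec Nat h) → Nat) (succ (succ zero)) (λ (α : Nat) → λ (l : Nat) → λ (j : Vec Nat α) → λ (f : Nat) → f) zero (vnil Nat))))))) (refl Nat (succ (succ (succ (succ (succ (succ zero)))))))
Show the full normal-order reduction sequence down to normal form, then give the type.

normal-order reduction:
  refl (Eq Nat (succ (succ (succ (succ (succ (succ zero)))))) (succ (succ (succ (succ (elimVec Nat (λ (h : Nat) → λ (x : Vec Nat h) → Nat) (succ (succ zero)) (λ (α : Nat) → λ (l : Nat) → λ (j : Vec Nat α) → λ (f : Nat) → f) zero (vnil Nat))))))) (refl Nat (succ (succ (succ (succ (succ (succ zero)))))))
  ~> refl (Eq Nat (succ (succ (succ (succ (succ (succ zero)))))) (succ (succ (succ (succ (succ (succ zero))))))) (refl Nat (succ (succ (succ (succ (succ (succ zero)))))))
inferred type:
  Eq (Eq Nat (succ (succ (succ (succ (succ (succ zero)))))) (succ (succ (succ (succ (succ (succ zero))))))) (refl Nat (succ (succ (succ (succ (succ (succ zero))))))) (refl Nat (succ (succ (succ (succ (succ (succ zero)))))))


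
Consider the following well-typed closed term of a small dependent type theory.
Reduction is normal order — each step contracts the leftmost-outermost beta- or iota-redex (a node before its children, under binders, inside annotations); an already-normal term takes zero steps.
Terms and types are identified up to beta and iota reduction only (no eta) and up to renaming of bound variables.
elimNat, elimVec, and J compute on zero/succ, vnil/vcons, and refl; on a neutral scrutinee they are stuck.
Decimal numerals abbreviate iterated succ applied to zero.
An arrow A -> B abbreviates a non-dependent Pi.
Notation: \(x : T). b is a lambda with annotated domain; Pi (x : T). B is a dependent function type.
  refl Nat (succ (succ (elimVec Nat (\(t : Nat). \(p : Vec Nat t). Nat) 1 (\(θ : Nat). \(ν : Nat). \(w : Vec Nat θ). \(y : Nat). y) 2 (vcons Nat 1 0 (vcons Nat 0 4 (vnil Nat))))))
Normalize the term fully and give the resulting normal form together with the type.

resulting normal form:
  refl Nat 3
the term's type:
  Eq Nat 3 3


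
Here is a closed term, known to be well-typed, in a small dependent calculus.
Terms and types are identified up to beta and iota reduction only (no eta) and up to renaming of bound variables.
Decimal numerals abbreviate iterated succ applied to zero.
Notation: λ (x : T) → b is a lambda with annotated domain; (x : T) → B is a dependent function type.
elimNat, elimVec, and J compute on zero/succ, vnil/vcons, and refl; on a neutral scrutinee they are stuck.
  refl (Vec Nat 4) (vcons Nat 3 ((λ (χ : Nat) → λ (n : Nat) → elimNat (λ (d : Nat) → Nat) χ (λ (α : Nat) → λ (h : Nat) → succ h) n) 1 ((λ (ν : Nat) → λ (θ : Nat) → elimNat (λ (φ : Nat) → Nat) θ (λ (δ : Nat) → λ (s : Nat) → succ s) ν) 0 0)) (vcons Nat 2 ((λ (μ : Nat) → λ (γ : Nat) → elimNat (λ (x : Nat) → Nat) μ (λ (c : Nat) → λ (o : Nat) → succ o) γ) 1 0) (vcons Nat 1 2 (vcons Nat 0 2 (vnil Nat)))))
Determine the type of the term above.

inferred type:
  Eq (Vec Nat 4) (vcons Nat 3 1 (vcons Nat 2 1 (vcons Nat 1 2 (vcons Nat 0 2 (vnil Nat))))) (vcons Nat 3 1 (vcons Nat 2 1 (vcons Nat 1 2 (vcons Nat 0 2 (vnil Nat)))))


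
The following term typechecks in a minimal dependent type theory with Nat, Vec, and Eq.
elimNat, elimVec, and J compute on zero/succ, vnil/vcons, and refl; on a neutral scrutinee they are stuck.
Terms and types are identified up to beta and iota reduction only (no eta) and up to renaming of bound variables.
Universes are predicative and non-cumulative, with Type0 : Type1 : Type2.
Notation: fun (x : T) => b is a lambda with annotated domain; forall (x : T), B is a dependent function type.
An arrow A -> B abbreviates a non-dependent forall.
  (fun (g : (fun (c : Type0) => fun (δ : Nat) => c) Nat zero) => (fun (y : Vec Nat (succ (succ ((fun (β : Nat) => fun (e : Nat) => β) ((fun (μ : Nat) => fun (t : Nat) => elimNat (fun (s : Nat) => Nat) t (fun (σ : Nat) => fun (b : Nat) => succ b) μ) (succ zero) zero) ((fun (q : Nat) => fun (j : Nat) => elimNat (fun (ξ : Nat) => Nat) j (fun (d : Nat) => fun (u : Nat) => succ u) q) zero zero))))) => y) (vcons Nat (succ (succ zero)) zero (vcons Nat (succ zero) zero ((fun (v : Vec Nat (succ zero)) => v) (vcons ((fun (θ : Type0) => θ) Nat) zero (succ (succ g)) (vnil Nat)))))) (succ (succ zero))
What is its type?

the term's type:
  Vec Nat (succ (succ (succ zero)))


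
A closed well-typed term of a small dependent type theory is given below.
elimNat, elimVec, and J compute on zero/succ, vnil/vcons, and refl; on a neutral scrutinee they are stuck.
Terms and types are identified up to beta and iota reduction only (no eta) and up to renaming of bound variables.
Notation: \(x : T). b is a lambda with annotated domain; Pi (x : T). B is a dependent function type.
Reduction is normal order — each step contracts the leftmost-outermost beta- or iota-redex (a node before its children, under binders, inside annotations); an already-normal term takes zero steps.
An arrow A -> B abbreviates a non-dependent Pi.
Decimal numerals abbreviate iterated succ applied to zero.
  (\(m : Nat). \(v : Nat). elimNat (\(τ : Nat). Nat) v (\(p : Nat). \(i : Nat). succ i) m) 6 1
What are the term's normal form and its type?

resulting normal form:
  7
the term's type:
  Nat
observation: 21 normal-order steps separate the term from its normal form.


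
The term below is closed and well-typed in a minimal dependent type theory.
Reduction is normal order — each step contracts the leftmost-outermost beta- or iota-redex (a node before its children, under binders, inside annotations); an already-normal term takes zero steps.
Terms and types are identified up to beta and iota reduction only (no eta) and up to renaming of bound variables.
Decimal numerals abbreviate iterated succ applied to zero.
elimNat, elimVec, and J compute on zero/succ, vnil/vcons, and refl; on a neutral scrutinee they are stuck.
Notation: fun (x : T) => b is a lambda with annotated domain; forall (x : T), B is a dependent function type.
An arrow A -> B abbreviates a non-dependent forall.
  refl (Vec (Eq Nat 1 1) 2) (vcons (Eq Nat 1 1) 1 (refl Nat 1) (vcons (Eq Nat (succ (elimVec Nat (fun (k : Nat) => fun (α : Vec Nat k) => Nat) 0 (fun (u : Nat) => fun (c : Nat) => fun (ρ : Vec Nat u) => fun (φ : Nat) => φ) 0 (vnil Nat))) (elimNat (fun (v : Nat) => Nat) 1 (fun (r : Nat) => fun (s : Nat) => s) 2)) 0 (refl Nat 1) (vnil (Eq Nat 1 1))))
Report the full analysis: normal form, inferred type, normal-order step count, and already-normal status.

normal form:
  refl (Vec (Eq Nat 1 1) 2) (vcons (Eq Nat 1 1) 1 (refl Nat 1) (vcons (Eq Nat 1 1) 0 (refl Nat 1) (vnil (Eq Nat 1 1))))
the term's type:
  Eq (Vec (Eq Nat 1 1) 2) (vcons (Eq Nat 1 1) 1 (refl Nat 1) (vcons (Eq Nat 1 1) 0 (refl Nat 1) (vnil (Eq Nat 1 1)))) (vcons (Eq Nat 1 1) 1 (refl Nat 1) (vcons (Eq Nat 1 1) 0 (refl Nat 1) (vnil (Eq Nat 1 1))))
normal-order step count: 8
already normal: no
first contracted redex: an elimVec iota-redex


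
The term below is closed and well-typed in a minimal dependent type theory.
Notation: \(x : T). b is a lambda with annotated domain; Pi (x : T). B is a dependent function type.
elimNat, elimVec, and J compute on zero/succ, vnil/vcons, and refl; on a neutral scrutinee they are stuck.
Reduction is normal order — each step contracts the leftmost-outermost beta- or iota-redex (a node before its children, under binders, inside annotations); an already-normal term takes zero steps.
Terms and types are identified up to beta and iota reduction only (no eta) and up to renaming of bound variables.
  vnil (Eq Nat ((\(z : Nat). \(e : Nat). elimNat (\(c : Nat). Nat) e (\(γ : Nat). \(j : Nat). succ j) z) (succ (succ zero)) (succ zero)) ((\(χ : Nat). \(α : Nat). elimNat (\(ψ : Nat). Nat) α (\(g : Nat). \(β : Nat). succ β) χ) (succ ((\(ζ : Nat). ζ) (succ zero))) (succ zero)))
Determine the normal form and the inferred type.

normal form:
  vnil (Eq Nat (succ (succ (succ zero))) (succ (succ (succ zero))))
inferred type:
  Vec (Eq Nat (succ (succ (succ zero))) (succ (succ (succ zero)))) zero
observation: contracting a beta-redex first, the term normalizes in 19 steps.


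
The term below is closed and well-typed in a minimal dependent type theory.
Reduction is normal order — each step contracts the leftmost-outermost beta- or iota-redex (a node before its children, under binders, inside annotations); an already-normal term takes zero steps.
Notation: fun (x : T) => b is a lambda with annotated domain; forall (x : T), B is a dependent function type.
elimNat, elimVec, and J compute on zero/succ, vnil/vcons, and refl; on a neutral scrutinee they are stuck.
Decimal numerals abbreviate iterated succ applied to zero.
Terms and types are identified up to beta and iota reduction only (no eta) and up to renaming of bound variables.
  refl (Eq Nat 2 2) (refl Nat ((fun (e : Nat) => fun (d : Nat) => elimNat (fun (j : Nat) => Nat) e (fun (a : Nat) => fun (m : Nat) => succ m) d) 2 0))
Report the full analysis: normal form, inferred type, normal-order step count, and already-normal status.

reduced normal form:
  refl (Eq Nat 2 2) (refl Nat 2)
the term's type:
  Eq (Eq Nat 2 2) (refl Nat 2) (refl Nat 2)
steps to reach normal form (normal order): 3
already normal: no
first redex: a beta-redex


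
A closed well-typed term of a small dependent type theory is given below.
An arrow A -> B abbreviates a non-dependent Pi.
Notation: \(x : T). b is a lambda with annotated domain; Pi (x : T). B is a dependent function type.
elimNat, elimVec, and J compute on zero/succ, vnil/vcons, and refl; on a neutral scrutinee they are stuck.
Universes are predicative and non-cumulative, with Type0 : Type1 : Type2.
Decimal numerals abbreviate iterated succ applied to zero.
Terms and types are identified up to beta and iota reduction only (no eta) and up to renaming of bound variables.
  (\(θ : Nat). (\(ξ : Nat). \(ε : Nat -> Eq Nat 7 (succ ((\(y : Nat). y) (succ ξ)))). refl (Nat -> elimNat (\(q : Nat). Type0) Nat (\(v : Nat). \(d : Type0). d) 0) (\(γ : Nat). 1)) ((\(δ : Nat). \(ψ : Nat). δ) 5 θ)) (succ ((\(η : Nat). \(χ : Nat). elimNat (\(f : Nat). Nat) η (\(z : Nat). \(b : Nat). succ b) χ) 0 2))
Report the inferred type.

inferred type:
  (Nat -> Eq Nat 7 7) -> Eq (Nat -> Nat) (\(θ : Nat). 1) (\(ξ : Nat). 1)


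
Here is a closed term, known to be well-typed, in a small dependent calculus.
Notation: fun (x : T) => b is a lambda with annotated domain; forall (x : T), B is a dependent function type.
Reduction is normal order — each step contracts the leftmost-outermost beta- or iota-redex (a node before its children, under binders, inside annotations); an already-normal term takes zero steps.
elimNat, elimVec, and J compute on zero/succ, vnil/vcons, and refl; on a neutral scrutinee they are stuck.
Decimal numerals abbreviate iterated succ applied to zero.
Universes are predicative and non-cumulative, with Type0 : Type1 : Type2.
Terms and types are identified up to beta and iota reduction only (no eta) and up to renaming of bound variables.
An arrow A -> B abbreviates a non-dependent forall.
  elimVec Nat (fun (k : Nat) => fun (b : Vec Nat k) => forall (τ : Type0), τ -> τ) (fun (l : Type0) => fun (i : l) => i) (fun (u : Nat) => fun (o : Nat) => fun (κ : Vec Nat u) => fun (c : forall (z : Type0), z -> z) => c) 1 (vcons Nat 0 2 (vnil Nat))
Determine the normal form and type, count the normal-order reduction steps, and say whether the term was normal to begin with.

reduced normal form:
  fun (k : Type0) => fun (b : k) => b
the term's type:
  forall (k : Type0), k -> k
normal-order step count: 6
already normal: no
first contracted redex: an elimVec iota-redex


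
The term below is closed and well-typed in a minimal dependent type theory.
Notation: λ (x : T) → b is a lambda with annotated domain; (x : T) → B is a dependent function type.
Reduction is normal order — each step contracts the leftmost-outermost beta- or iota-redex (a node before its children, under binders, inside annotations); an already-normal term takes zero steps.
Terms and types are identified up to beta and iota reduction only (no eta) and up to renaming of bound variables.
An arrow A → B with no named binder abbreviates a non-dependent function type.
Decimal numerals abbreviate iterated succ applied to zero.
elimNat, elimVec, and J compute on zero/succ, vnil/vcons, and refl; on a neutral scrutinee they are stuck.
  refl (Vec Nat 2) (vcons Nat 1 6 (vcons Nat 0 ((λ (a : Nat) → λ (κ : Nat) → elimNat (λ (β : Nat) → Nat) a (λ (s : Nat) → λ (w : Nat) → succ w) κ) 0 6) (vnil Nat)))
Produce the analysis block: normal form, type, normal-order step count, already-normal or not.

reduced normal form:
  refl (Vec Nat 2) (vcons Nat 1 6 (vcons Nat 0 6 (vnil Nat)))
inferred type:
  Eq (Vec Nat 2) (vcons Nat 1 6 (vcons Nat 0 6 (vnil Nat))) (vcons Nat 1 6 (vcons Nat 0 6 (vnil Nat)))
normal-order step count: 21
term was already normal: no
first redex: a beta-redex


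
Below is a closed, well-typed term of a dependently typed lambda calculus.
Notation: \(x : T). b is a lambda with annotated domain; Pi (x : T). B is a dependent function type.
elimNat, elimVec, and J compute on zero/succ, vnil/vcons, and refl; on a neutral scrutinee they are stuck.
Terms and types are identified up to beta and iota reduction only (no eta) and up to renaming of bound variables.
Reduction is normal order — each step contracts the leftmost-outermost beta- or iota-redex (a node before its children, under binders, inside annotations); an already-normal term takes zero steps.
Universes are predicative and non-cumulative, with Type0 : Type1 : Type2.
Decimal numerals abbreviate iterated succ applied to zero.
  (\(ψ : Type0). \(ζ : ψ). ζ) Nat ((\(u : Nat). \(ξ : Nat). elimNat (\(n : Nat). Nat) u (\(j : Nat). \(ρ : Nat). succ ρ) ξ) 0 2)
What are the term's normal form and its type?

reduced normal form:
  2
the term's type:
  Nat
observation: 11 normal-order steps normalize the term, beginning with a beta-redex.


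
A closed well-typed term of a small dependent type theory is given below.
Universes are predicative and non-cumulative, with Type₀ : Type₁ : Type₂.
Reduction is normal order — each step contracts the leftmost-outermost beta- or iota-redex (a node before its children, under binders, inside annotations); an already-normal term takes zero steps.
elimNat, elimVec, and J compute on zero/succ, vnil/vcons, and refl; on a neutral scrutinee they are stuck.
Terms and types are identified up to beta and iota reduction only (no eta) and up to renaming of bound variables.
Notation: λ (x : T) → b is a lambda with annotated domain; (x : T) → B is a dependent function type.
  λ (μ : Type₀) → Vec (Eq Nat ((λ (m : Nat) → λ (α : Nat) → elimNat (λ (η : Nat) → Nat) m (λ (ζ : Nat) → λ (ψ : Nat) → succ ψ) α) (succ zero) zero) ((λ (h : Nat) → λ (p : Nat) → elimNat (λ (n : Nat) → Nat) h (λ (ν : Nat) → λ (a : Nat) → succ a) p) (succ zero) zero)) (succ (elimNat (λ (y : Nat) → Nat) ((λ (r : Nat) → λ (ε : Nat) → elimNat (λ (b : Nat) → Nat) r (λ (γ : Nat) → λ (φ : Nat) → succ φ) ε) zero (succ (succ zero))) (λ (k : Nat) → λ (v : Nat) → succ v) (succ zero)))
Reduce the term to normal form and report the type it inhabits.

resulting normal form:
  λ (μ : Type₀) → Vec (Eq Nat (succ zero) (succ zero)) (succ (succ (succ (succ zero))))
type:
  (μ : Type₀) → Type₀


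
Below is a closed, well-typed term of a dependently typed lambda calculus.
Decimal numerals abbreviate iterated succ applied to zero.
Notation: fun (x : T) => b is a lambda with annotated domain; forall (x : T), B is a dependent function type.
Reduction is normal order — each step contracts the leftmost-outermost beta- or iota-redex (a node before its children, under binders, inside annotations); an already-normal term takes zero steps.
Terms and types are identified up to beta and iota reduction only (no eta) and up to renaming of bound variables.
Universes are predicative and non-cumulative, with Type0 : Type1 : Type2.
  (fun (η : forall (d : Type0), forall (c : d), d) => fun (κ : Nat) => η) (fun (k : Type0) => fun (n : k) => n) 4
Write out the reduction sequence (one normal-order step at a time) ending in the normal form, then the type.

reduction (normal order):
  (fun (η : forall (d : Type0), forall (c : d), d) => fun (κ : Nat) => η) (fun (k : Type0) => fun (n : k) => n) 4
  ~> (fun (η : Nat) => fun (d : Type0) => fun (c : d) => c) 4
  ~> fun (η : Type0) => fun (d : η) => d
the term's type:
  forall (η : Type0), forall (d : η), η


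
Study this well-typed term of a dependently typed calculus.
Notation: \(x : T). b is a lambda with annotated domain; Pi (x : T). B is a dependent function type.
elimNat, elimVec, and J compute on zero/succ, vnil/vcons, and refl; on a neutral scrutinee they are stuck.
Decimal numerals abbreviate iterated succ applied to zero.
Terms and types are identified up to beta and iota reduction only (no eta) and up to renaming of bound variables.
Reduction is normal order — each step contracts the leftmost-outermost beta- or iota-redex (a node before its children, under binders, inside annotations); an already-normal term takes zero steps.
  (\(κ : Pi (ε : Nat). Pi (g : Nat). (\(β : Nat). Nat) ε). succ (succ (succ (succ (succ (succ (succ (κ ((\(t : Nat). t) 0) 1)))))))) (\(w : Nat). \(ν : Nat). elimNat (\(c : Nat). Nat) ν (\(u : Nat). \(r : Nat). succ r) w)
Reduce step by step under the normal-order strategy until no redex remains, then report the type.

normal-order reduction:
  (\(κ : Pi (ε : Nat). Pi (g : Nat). (\(β : Nat). Nat) ε). succ (succ (succ (succ (succ (succ (succ (κ ((\(t : Nat). t) 0) 1)))))))) (\(w : Nat). \(ν : Nat). elimNat (\(c : Nat). Nat) ν (\(u : Nat). \(r : Nat). succ r) w)
  ~> succ (succ (succ (succ (succ (succ (succ ((\(κ : Nat). \(ε : Nat). elimNat (\(g : Nat). Nat) ε (\(β : Nat). \(t : Nat). succ t) κ) ((\(w : Nat). w) 0) 1)))))))
  ~> succ (succ (succ (succ (succ (succ (succ ((\(κ : Nat). elimNat (\(ε : Nat). Nat) κ (\(g : Nat). \(β : Nat). succ β) ((\(t : Nat). t) 0)) 1)))))))
  ~> succ (succ (succ (succ (succ (succ (succ (elimNat (\(κ : Nat). Nat) 1 (\(ε : Nat). \(g : Nat). succ g) ((\(β : Nat). β) 0))))))))
  ~> succ (succ (succ (succ (succ (succ (succ (elimNat (\(κ : Nat). Nat) 1 (\(ε : Nat). \(g : Nat). succ g) 0)))))))
  ~> 8
inferred type:
  Nat


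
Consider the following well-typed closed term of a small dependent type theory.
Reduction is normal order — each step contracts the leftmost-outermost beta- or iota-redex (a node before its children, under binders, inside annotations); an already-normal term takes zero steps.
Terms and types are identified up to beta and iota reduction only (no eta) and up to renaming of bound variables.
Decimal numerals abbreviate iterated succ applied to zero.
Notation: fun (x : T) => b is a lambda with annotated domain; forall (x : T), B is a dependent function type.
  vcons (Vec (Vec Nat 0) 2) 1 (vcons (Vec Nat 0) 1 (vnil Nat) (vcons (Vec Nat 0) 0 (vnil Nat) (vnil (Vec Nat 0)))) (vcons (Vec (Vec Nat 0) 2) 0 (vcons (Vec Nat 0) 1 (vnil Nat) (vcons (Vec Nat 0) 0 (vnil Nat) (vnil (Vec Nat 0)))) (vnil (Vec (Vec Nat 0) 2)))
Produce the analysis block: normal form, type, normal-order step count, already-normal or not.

resulting normal form:
  vcons (Vec (Vec Nat 0) 2) 1 (vcons (Vec Nat 0) 1 (vnil Nat) (vcons (Vec Nat 0) 0 (vnil Nat) (vnil (Vec Nat 0)))) (vcons (Vec (Vec Nat 0) 2) 0 (vcons (Vec Nat 0) 1 (vnil Nat) (vcons (Vec Nat 0) 0 (vnil Nat) (vnil (Vec Nat 0)))) (vnil (Vec (Vec Nat 0) 2)))
inferred type:
  Vec (Vec (Vec Nat 0) 2) 2
normal-order step count: 0
started in normal form: yes


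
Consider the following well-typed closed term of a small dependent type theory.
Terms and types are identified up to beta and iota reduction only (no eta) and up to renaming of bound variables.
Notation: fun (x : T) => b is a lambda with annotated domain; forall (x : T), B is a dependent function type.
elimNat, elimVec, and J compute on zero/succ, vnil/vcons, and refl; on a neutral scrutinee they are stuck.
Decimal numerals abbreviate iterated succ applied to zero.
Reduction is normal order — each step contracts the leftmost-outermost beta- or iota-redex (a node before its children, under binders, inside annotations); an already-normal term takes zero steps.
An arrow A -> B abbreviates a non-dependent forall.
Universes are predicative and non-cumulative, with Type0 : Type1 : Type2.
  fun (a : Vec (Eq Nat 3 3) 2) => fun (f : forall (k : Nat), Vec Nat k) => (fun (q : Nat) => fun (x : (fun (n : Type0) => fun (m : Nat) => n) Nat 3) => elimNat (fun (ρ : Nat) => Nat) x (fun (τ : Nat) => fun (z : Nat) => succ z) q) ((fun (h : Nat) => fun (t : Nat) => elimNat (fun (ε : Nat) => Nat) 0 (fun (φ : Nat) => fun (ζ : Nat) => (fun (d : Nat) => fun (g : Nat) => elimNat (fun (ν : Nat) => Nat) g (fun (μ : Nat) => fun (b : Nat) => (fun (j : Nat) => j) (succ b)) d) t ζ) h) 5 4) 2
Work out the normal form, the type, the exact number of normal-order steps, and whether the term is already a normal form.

normal form:
  fun (a : Vec (Eq Nat 3 3) 2) => fun (f : forall (k : Nat), Vec Nat k) => 22
type:
  Vec (Eq Nat 3 3) 2 -> (forall (a : Nat), Vec Nat a) -> Nat
reduction steps (normal order): 176
already normal: no
first contracted redex: a beta-redex


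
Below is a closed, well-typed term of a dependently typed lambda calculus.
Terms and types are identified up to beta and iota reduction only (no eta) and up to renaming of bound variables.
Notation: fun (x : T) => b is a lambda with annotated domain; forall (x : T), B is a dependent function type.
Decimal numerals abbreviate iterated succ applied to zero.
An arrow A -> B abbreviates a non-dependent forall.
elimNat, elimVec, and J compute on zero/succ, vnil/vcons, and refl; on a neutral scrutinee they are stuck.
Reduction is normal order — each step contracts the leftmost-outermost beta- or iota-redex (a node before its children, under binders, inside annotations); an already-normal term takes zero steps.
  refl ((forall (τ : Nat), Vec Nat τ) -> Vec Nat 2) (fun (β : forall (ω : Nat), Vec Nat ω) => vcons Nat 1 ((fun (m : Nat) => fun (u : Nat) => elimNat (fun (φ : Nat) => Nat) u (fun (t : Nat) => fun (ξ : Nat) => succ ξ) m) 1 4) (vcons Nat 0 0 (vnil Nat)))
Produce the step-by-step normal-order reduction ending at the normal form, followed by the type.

normal-order reduction:
  refl ((forall (τ : Nat), Vec Nat τ) -> Vec Nat 2) (fun (β : forall (ω : Nat), Vec Nat ω) => vcons Nat 1 ((fun (m : Nat) => fun (u : Nat) => elimNat (fun (φ : Nat) => Nat) u (fun (t : Nat) => fun (ξ : Nat) => succ ξ) m) 1 4) (vcons Nat 0 0 (vnil Nat)))
  ~> refl ((forall (τ : Nat), Vec Nat τ) -> Vec Nat 2) (fun (β : forall (ω : Nat), Vec Nat ω) => vcons Nat 1 ((fun (m : Nat) => elimNat (fun (u : Nat) => Nat) m (fun (φ : Nat) => fun (t : Nat) => succ t) 1) 4) (vcons Nat 0 0 (vnil Nat)))
  ~> refl ((forall (τ : Nat), Vec Nat τ) -> Vec Nat 2) (fun (β : forall (ω : Nat), Vec Nat ω) => vcons Nat 1 (elimNat (fun (m : Nat) => Nat) 4 (fun (u : Nat) => fun (φ : Nat) => succ φ) 1) (vcons Nat 0 0 (vnil Nat)))
  ~> refl ((forall (τ : Nat), Vec Nat τ) -> Vec Nat 2) (fun (β : forall (ω : Nat), Vec Nat ω) => vcons Nat 1 ((fun (m : Nat) => fun (u : Nat) => succ u) 0 (elimNat (fun (φ : Nat) => Nat) 4 (fun (t : Nat) => fun (ξ : Nat) => succ ξ) 0)) (vcons Nat 0 0 (vnil Nat)))
  ~> refl ((forall (τ : Nat), Vec Nat τ) -> Vec Nat 2) (fun (β : forall (ω : Nat), Vec Nat ω) => vcons Nat 1 ((fun (m : Nat) => succ m) (elimNat (fun (u : Nat) => Nat) 4 (fun (φ : Nat) => fun (t : Nat) => succ t) 0)) (vcons Nat 0 0 (vnil Nat)))
  ~> refl ((forall (τ : Nat), Vec Nat τ) -> Vec Nat 2) (fun (β : forall (ω : Nat), Vec Nat ω) => vcons Nat 1 (succ (elimNat (fun (m : Nat) => Nat) 4 (fun (u : Nat) => fun (φ : Nat) => succ φ) 0)) (vcons Nat 0 0 (vnil Nat)))
  ~> refl ((forall (τ : Nat), Vec Nat τ) -> Vec Nat 2) (fun (β : forall (ω : Nat), Vec Nat ω) => vcons Nat 1 5 (vcons Nat 0 0 (vnil Nat)))
the term's type:
  Eq ((forall (τ : Nat), Vec Nat τ) -> Vec Nat 2) (fun (β : forall (ω : Nat), Vec Nat ω) => vcons Nat 1 5 (vcons Nat 0 0 (vnil Nat))) (fun (m : forall (u : Nat), Vec Nat u) => vcons Nat 1 5 (vcons Nat 0 0 (vnil Nat)))
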